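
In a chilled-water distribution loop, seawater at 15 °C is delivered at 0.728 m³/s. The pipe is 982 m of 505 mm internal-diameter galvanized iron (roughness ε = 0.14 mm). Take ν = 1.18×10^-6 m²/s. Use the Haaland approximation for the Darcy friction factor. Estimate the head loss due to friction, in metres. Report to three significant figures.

h_f ≈ 19.9 m

V = 4Q/(πD²) = 4·0.728/(π·0.505²) = 3.635 m/s
Re = VD/ν = 3.635·0.505/1.18×10^-6 = 1.56×10^6 → turbulent
ε/D = 0.14/505 = 2.77×10^-4
Haaland: f = 0.01516
h_f = f(L/D)V²/(2g) = 0.01516·(982/0.505)·3.635²/(2·9.81) = 19.85 m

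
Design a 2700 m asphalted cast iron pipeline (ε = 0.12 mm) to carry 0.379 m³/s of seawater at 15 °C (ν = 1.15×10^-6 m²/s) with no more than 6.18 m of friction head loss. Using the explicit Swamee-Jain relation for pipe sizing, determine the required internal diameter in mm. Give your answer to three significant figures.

Swamee-Jain (Type III): D = 0.66·[ε^1.25·(LQ²/(gh_f))^4.75 + ν·Q^9.4·(L/(gh_f))^5.2]^0.04
LQ²/(gh_f) = 6.397; L/(gh_f) = 44.54
Term 1 = ε^1.25·(…)^4.75 = 0.0846; Term 2 = ν·Q^9.4·(…)^5.2 = 0.0471
D = 0.66·(0.0846 + 0.0471)^0.04 = 0.6086 m = 609 mm
Check: V = 1.30 m/s, Re = 6.89×10^5, f = 0.01510, h_f = 5.79 m ≈ 6.18 m ✓

D ≈ 609 mm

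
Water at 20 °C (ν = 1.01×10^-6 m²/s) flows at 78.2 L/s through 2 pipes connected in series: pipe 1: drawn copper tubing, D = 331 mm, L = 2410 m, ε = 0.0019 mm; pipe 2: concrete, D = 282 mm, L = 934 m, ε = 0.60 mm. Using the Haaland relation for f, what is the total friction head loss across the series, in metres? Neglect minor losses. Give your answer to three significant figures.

H ≈ 10.8 m

Pipe 1: V = 0.9088 m/s, Re = 2.98×10^5, ε/D = 5.74×10^-6, f = 0.01441, h_1 = f(L/D)V²/2g = 4.416 m
Pipe 2: V = 1.252 m/s, Re = 3.50×10^5, ε/D = 0.00213, f = 0.02430, h_2 = f(L/D)V²/2g = 6.430 m
Series → Q common, losses add: H = Σh = 10.85 m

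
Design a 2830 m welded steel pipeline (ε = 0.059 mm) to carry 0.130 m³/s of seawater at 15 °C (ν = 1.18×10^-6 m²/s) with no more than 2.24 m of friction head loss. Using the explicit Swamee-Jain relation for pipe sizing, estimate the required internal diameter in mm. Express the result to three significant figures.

Swamee-Jain (Type III): D = 0.66·[ε^1.25·(LQ²/(gh_f))^4.75 + ν·Q^9.4·(L/(gh_f))^5.2]^0.04
LQ²/(gh_f) = 2.176; L/(gh_f) = 128.8
Term 1 = ε^1.25·(…)^4.75 = 2.08×10^-4; Term 2 = ν·Q^9.4·(…)^5.2 = 5.18×10^-4
D = 0.66·(2.08×10^-4 + 5.18×10^-4)^0.04 = 0.4943 m = 494 mm
Check: V = 0.677 m/s, Re = 2.84×10^5, f = 0.01573, h_f = 2.11 m ≈ 2.24 m ✓

D ≈ 494 mm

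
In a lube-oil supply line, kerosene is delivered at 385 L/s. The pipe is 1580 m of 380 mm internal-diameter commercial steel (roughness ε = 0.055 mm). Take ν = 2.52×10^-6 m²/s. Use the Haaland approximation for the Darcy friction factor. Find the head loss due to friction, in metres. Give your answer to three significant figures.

V = 4Q/(πD²) = 4·0.385/(π·0.380²) = 3.395 m/s
Re = VD/ν = 3.395·0.380/2.52×10^-6 = 5.12×10^5 → turbulent
ε/D = 0.055/380 = 1.45×10^-4
Haaland: f = 0.01471
h_f = f(L/D)V²/(2g) = 0.01471·(1580/0.380)·3.395²/(2·9.81) = 35.93 m

h_f ≈ 35.9 m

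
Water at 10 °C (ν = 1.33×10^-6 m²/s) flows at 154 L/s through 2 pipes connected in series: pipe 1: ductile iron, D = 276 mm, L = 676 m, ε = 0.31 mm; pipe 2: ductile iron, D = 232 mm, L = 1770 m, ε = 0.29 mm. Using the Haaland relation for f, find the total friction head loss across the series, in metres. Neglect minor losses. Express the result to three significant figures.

Pipe 1: V = 2.574 m/s, Re = 5.34×10^5, ε/D = 0.00112, f = 0.02070, h_1 = f(L/D)V²/2g = 17.12 m
Pipe 2: V = 3.643 m/s, Re = 6.35×10^5, ε/D = 0.00125, f = 0.02114, h_2 = f(L/D)V²/2g = 109.1 m
Series → Q common, losses add: H = Σh = 126.2 m

H ≈ 126 m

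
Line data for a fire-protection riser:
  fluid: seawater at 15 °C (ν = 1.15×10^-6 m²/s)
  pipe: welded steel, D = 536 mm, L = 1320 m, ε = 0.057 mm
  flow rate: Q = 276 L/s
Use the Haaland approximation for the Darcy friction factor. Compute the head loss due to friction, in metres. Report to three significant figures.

h_f ≈ 2.65 m

V = 4Q/(πD²) = 4·0.276/(π·0.536²) = 1.223 m/s
Re = VD/ν = 1.223·0.536/1.15×10^-6 = 5.70×10^5 → turbulent
ε/D = 0.057/536 = 1.06×10^-4
Haaland: f = 0.01413
h_f = f(L/D)V²/(2g) = 0.01413·(1320/0.536)·1.223²/(2·9.81) = 2.654 m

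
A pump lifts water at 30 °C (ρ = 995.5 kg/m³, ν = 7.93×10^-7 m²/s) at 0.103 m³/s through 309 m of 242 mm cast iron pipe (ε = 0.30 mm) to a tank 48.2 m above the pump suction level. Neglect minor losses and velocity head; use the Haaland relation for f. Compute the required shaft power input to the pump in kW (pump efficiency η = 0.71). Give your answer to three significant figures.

V = 4Q/(πD²) = 2.239 m/s; Re = 6.83×10^5; ε/D = 0.00124; f = 0.02108
h_f = f(L/D)V²/2g = 6.878 m
Total head H = z + h_f = 48.2 + 6.878 = 55.08 m
P_hyd = ρgQH = 995.5·9.81·0.103·55.08 = 55.40 kW
P_shaft = P_hyd/η = 55.40/0.71 = 78.03 kW

P_shaft ≈ 78.0 kW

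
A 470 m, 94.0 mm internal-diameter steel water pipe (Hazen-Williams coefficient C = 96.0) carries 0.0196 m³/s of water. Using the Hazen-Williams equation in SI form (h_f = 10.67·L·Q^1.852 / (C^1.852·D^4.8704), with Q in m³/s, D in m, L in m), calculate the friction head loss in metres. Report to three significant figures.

h_f = 10.67·470·0.0196^1.852 / (96.0^1.852·0.0940^4.8704) = 73.73 m

h_f ≈ 73.7 m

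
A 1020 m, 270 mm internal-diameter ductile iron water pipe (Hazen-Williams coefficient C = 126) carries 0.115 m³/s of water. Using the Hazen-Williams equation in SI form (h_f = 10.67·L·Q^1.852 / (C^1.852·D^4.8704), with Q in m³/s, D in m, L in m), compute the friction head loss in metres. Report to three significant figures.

h_f = 10.67·1020·0.115^1.852 / (126^1.852·0.270^4.8704) = 15.02 m

h_f ≈ 15.0 m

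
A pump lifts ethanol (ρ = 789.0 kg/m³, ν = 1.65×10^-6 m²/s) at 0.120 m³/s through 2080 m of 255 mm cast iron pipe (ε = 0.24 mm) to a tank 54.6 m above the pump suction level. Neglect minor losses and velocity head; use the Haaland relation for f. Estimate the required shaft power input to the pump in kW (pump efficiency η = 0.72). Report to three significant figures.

P_shaft ≈ 130 kW

V = 4Q/(πD²) = 2.350 m/s; Re = 3.63×10^5; ε/D = 9.41×10^-4; f = 0.02013
h_f = f(L/D)V²/2g = 46.20 m
Total head H = z + h_f = 54.6 + 46.20 = 100.8 m
P_hyd = ρgQH = 789.0·9.81·0.120·100.8 = 93.62 kW
P_shaft = P_hyd/η = 93.62/0.72 = 130.0 kW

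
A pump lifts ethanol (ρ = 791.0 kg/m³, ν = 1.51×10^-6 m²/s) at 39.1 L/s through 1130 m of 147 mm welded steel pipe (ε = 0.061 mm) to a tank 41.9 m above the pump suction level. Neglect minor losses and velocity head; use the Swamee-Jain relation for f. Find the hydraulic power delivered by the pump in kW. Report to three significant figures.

V = 4Q/(πD²) = 2.304 m/s; Re = 2.24×10^5; ε/D = 4.15×10^-4; f = 0.01827
h_f = f(L/D)V²/2g = 37.99 m
Total head H = z + h_f = 41.9 + 37.99 = 79.89 m
P_hyd = ρgQH = 791.0·9.81·0.0391·79.89 = 24.24 kW

P_hyd ≈ 24.2 kW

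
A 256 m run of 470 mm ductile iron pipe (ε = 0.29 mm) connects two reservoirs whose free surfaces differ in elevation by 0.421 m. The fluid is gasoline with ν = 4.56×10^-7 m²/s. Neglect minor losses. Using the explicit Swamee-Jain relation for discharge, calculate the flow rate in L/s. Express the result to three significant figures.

Q ≈ 159 L/s

Swamee-Jain (Type II): Q = -0.965·√(gD⁵h_f/L)·ln[ε/(3.7D) + √(3.17ν²L/(gD³h_f))]
√(gD⁵h_f/L) = √(9.81·0.470⁵·0.421/256) = 0.01924
ε/(3.7D) = 1.67×10^-4; √(3.17ν²L/(gD³h_f)) = 1.98×10^-5
Q = -0.965·0.01924·ln(1.866×10^-4) = 0.1594 m³/s
Check: V = 0.919 m/s, Re = 9.47×10^5, f = 0.01807, h_f = 0.423 m ≈ 0.421 m ✓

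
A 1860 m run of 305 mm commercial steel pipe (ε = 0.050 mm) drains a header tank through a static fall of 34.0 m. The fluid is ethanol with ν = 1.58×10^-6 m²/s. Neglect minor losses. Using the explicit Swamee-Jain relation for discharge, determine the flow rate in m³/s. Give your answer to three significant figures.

Swamee-Jain (Type II): Q = -0.965·√(gD⁵h_f/L)·ln[ε/(3.7D) + √(3.17ν²L/(gD³h_f))]
√(gD⁵h_f/L) = √(9.81·0.305⁵·34.0/1860) = 0.02176
ε/(3.7D) = 4.43×10^-5; √(3.17ν²L/(gD³h_f)) = 3.94×10^-5
Q = -0.965·0.02176·ln(8.375×10^-5) = 0.1971 m³/s
Check: V = 2.70 m/s, Re = 5.21×10^5, f = 0.01510, h_f = 34.2 m ≈ 34.0 m ✓

Q ≈ 0.197 m³/s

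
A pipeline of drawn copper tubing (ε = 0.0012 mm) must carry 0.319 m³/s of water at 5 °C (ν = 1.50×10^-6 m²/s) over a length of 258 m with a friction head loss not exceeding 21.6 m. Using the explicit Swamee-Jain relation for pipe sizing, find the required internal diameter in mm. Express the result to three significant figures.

Swamee-Jain (Type III): D = 0.66·[ε^1.25·(LQ²/(gh_f))^4.75 + ν·Q^9.4·(L/(gh_f))^5.2]^0.04
LQ²/(gh_f) = 0.1239; L/(gh_f) = 1.218
Term 1 = ε^1.25·(…)^4.75 = 1.95×10^-12; Term 2 = ν·Q^9.4·(…)^5.2 = 9.04×10^-11
D = 0.66·(1.95×10^-12 + 9.04×10^-11)^0.04 = 0.2619 m = 262 mm
Check: V = 5.92 m/s, Re = 1.03×10^6, f = 0.01166, h_f = 20.5 m ≈ 21.6 m ✓

D ≈ 262 mm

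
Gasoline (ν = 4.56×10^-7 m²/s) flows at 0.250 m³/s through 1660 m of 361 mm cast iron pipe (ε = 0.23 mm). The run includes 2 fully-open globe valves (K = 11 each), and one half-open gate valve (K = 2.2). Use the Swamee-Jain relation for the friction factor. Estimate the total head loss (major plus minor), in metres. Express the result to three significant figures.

H_L ≈ 32.4 m

V = 4Q/(πD²) = 2.443 m/s; V²/2g = 0.3041 m
Re = 1.93×10^6, ε/D = 6.37×10^-4 → f = 0.01794 (Swamee-Jain)
Major: h_f = f(L/D)·V²/2g = 0.01794·4598·0.3041 = 25.08 m
Minor: ΣK = 24.2; h_m = ΣK·V²/2g = 7.358 m
Total H_L = 25.08 + 7.358 = 32.44 m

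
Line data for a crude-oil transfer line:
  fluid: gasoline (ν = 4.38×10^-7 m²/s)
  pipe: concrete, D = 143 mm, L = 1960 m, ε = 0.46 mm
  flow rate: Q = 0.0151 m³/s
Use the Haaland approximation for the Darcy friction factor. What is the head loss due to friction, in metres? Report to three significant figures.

V = 4Q/(πD²) = 4·0.0151/(π·0.143²) = 0.9402 m/s
Re = VD/ν = 0.9402·0.143/4.38×10^-7 = 3.07×10^5 → turbulent
ε/D = 0.46/143 = 0.00322
Haaland: f = 0.02712
h_f = f(L/D)V²/(2g) = 0.02712·(1960/0.143)·0.9402²/(2·9.81) = 16.74 m

h_f ≈ 16.7 m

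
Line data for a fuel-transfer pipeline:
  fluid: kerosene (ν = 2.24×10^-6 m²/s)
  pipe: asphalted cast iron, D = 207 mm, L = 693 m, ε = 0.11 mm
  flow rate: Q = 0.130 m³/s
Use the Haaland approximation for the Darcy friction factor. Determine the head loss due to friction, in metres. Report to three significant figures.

h_f ≈ 46.0 m

V = 4Q/(πD²) = 4·0.130/(π·0.207²) = 3.863 m/s
Re = VD/ν = 3.863·0.207/2.24×10^-6 = 3.57×10^5 → turbulent
ε/D = 0.11/207 = 5.31×10^-4
Haaland: f = 0.01807
h_f = f(L/D)V²/(2g) = 0.01807·(693/0.207)·3.863²/(2·9.81) = 46.00 m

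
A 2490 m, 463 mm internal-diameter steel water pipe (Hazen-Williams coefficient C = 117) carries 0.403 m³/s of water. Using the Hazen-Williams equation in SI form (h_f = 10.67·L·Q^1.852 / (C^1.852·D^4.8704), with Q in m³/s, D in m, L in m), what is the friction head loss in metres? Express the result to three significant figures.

h_f = 10.67·2490·0.403^1.852 / (117^1.852·0.463^4.8704) = 31.04 m

h_f ≈ 31.0 m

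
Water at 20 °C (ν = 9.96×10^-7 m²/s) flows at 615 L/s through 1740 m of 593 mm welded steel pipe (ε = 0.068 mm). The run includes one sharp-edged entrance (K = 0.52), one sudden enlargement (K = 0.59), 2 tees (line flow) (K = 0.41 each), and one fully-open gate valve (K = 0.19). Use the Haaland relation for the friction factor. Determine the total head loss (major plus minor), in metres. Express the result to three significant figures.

H_L ≈ 10.4 m

V = 4Q/(πD²) = 2.227 m/s; V²/2g = 0.2527 m
Re = 1.33×10^6, ε/D = 1.15×10^-4 → f = 0.01328 (Haaland)
Major: h_f = f(L/D)·V²/2g = 0.01328·2934·0.2527 = 9.847 m
Minor: ΣK = 2.12; h_m = ΣK·V²/2g = 0.5358 m
Total H_L = 9.847 + 0.5358 = 10.38 m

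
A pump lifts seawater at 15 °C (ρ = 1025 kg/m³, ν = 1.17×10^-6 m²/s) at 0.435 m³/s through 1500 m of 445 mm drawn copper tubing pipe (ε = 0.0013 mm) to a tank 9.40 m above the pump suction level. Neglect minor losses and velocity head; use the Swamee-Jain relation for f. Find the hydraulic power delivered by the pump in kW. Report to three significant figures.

P_hyd ≈ 109 kW

V = 4Q/(πD²) = 2.797 m/s; Re = 1.06×10^6; ε/D = 2.92×10^-6; f = 0.01156
h_f = f(L/D)V²/2g = 15.54 m
Total head H = z + h_f = 9.40 + 15.54 = 24.94 m
P_hyd = ρgQH = 1025·9.81·0.435·24.94 = 109.1 kW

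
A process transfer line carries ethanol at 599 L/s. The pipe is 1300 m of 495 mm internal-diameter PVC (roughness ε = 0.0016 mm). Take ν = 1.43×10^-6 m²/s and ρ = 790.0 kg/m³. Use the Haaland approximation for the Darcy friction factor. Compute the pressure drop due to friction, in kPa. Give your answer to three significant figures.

V = 4Q/(πD²) = 4·0.599/(π·0.495²) = 3.113 m/s
Re = VD/ν = 3.113·0.495/1.43×10^-6 = 1.08×10^6 → turbulent
ε/D = 0.0016/495 = 3.23×10^-6
Haaland: f = 0.01150
h_f = f(L/D)V²/(2g) = 0.01150·(1300/0.495)·3.113²/(2·9.81) = 14.91 m
Δp = ρg·h_f = 790.0·9.81·14.91 = 115.6 kPa

Δp ≈ 116 kPa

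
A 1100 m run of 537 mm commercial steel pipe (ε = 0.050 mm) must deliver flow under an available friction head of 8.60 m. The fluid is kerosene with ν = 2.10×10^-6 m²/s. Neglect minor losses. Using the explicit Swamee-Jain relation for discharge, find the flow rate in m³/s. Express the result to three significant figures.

Q ≈ 0.549 m³/s

Swamee-Jain (Type II): Q = -0.965·√(gD⁵h_f/L)·ln[ε/(3.7D) + √(3.17ν²L/(gD³h_f))]
√(gD⁵h_f/L) = √(9.81·0.537⁵·8.60/1100) = 0.05852
ε/(3.7D) = 2.52×10^-5; √(3.17ν²L/(gD³h_f)) = 3.43×10^-5
Q = -0.965·0.05852·ln(5.947×10^-5) = 0.5495 m³/s
Check: V = 2.43 m/s, Re = 6.20×10^5, f = 0.01404, h_f = 8.63 m ≈ 8.60 m ✓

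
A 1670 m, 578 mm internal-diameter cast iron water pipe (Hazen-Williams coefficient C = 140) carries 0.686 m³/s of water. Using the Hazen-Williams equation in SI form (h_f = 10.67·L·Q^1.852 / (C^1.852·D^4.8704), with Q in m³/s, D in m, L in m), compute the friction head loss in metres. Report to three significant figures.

h_f = 10.67·1670·0.686^1.852 / (140^1.852·0.578^4.8704) = 13.57 m

h_f ≈ 13.6 m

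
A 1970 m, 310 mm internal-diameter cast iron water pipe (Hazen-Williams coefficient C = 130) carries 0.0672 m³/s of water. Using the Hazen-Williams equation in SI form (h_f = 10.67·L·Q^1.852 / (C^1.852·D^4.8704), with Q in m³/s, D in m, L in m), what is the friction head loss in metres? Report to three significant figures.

h_f ≈ 5.17 m

h_f = 10.67·1970·0.0672^1.852 / (130^1.852·0.310^4.8704) = 5.166 m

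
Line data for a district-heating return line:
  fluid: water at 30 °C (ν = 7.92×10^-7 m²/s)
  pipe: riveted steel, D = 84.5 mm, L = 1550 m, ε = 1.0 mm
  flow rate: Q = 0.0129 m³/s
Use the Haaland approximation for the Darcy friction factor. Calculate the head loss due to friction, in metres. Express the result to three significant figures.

V = 4Q/(πD²) = 4·0.0129/(π·0.0845²) = 2.300 m/s
Re = VD/ν = 2.300·0.0845/7.92×10^-7 = 2.45×10^5 → turbulent
ε/D = 1.0/84.5 = 0.0118
Haaland: f = 0.04045
h_f = f(L/D)V²/(2g) = 0.04045·(1550/0.0845)·2.300²/(2·9.81) = 200.1 m

h_f ≈ 200 m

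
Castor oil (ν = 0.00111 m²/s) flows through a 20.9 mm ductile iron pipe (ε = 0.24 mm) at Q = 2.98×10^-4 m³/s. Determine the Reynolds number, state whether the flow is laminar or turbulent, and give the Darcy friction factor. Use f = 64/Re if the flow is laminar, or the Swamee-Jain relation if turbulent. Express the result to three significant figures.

V = 4Q/(πD²) = 0.8686 m/s
Re = VD/ν = 0.8686·0.0209/0.00111 = 16.4
Re < 2300 → laminar → f = 64/Re = 3.913

Re ≈ 16.4; laminar; f = 64/Re ≈ 3.91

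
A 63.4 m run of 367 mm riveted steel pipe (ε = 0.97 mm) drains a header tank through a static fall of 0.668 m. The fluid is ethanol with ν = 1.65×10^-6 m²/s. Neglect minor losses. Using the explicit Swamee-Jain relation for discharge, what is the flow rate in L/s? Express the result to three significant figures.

Swamee-Jain (Type II): Q = -0.965·√(gD⁵h_f/L)·ln[ε/(3.7D) + √(3.17ν²L/(gD³h_f))]
√(gD⁵h_f/L) = √(9.81·0.367⁵·0.668/63.4) = 0.02623
ε/(3.7D) = 7.14×10^-4; √(3.17ν²L/(gD³h_f)) = 4.11×10^-5
Q = -0.965·0.02623·ln(7.554×10^-4) = 0.1820 m³/s
Check: V = 1.72 m/s, Re = 3.83×10^5, f = 0.02578, h_f = 0.672 m ≈ 0.668 m ✓

Q ≈ 182 L/s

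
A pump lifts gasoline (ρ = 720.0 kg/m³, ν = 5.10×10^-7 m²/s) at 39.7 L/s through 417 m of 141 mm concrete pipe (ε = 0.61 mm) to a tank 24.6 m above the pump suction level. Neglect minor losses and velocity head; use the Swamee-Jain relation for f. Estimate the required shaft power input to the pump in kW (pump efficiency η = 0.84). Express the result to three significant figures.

V = 4Q/(πD²) = 2.543 m/s; Re = 7.03×10^5; ε/D = 0.00433; f = 0.02931
h_f = f(L/D)V²/2g = 28.56 m
Total head H = z + h_f = 24.6 + 28.56 = 53.16 m
P_hyd = ρgQH = 720.0·9.81·0.0397·53.16 = 14.91 kW
P_shaft = P_hyd/η = 14.91/0.84 = 17.75 kW

P_shaft ≈ 17.7 kW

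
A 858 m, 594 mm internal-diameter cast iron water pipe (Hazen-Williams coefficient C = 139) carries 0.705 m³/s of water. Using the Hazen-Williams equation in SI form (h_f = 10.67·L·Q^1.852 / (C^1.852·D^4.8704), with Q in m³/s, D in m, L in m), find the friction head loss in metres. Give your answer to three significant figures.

h_f ≈ 6.51 m

h_f = 10.67·858·0.705^1.852 / (139^1.852·0.594^4.8704) = 6.507 m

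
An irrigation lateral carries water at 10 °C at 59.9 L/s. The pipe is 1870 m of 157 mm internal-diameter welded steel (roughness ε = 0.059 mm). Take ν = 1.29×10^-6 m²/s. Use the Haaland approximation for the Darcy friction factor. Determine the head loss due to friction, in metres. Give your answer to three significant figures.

V = 4Q/(πD²) = 4·0.0599/(π·0.157²) = 3.094 m/s
Re = VD/ν = 3.094·0.157/1.29×10^-6 = 3.77×10^5 → turbulent
ε/D = 0.059/157 = 3.76×10^-4
Haaland: f = 0.01703
h_f = f(L/D)V²/(2g) = 0.01703·(1870/0.157)·3.094²/(2·9.81) = 98.96 m

h_f ≈ 99.0 m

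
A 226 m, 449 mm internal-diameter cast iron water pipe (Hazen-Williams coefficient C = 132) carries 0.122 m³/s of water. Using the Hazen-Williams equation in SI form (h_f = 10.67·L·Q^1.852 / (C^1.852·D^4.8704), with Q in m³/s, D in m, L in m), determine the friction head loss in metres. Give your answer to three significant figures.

h_f = 10.67·226·0.122^1.852 / (132^1.852·0.449^4.8704) = 0.2862 m

h_f ≈ 0.286 m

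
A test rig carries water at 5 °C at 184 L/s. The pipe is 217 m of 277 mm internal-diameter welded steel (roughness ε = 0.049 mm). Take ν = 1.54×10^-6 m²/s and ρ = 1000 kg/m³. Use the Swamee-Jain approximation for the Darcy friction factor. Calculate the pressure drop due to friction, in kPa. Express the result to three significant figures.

Δp ≈ 55.4 kPa

V = 4Q/(πD²) = 4·0.184/(π·0.277²) = 3.053 m/s
Re = VD/ν = 3.053·0.277/1.54×10^-6 = 5.49×10^5 → turbulent
ε/D = 0.049/277 = 1.77×10^-4
Swamee-Jain: f = 0.01516
h_f = f(L/D)V²/(2g) = 0.01516·(217/0.277)·3.053²/(2·9.81) = 5.644 m
Δp = ρg·h_f = 1000·9.81·5.644 = 55.37 kPa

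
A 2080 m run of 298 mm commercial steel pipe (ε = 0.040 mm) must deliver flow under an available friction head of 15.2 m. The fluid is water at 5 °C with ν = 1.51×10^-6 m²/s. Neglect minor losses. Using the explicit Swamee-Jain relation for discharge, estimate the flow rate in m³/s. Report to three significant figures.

Q ≈ 0.116 m³/s

Swamee-Jain (Type II): Q = -0.965·√(gD⁵h_f/L)·ln[ε/(3.7D) + √(3.17ν²L/(gD³h_f))]
√(gD⁵h_f/L) = √(9.81·0.298⁵·15.2/2080) = 0.01298
ε/(3.7D) = 3.63×10^-5; √(3.17ν²L/(gD³h_f)) = 6.17×10^-5
Q = -0.965·0.01298·ln(9.800×10^-5) = 0.1156 m³/s
Check: V = 1.66 m/s, Re = 3.27×10^5, f = 0.01558, h_f = 15.2 m ≈ 15.2 m ✓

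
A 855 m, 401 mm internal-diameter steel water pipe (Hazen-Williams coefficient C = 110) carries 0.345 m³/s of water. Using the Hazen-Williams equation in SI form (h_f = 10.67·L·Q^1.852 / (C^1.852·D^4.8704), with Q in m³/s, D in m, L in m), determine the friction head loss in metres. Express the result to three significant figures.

h_f = 10.67·855·0.345^1.852 / (110^1.852·0.401^4.8704) = 18.05 m

h_f ≈ 18.0 m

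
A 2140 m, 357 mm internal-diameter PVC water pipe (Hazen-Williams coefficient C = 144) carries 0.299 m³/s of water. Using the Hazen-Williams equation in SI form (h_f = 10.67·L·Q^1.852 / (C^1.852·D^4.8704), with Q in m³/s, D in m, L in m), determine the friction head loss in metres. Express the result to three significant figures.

h_f ≈ 37.1 m

h_f = 10.67·2140·0.299^1.852 / (144^1.852·0.357^4.8704) = 37.06 m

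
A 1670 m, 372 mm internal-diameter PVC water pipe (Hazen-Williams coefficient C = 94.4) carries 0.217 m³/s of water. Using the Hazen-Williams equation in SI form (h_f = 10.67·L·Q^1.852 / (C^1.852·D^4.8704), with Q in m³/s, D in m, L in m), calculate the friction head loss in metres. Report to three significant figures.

h_f = 10.67·1670·0.217^1.852 / (94.4^1.852·0.372^4.8704) = 28.57 m

h_f ≈ 28.6 m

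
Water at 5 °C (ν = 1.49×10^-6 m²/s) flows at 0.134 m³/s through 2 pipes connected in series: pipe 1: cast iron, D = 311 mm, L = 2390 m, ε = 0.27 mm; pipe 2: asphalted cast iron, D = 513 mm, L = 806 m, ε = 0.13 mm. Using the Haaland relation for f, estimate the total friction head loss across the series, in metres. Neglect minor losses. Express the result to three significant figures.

H ≈ 24.7 m

Pipe 1: V = 1.764 m/s, Re = 3.68×10^5, ε/D = 8.68×10^-4, f = 0.01979, h_1 = f(L/D)V²/2g = 24.11 m
Pipe 2: V = 0.6483 m/s, Re = 2.23×10^5, ε/D = 2.53×10^-4, f = 0.01700, h_2 = f(L/D)V²/2g = 0.5720 m
Series → Q common, losses add: H = Σh = 24.69 m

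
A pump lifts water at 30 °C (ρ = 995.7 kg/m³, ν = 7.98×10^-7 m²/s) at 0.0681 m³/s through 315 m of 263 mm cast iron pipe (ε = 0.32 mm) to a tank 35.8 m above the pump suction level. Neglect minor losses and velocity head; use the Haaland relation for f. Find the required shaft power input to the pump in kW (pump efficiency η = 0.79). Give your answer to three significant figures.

V = 4Q/(πD²) = 1.254 m/s; Re = 4.13×10^5; ε/D = 0.00122; f = 0.02120
h_f = f(L/D)V²/2g = 2.033 m
Total head H = z + h_f = 35.8 + 2.033 = 37.83 m
P_hyd = ρgQH = 995.7·9.81·0.0681·37.83 = 25.17 kW
P_shaft = P_hyd/η = 25.17/0.79 = 31.86 kW

P_shaft ≈ 31.9 kW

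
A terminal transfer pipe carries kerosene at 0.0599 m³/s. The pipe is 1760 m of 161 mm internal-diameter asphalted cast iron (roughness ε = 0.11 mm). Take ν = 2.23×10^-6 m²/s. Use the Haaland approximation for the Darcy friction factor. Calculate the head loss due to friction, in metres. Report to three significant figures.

h_f ≈ 93.9 m

V = 4Q/(πD²) = 4·0.0599/(π·0.161²) = 2.942 m/s
Re = VD/ν = 2.942·0.161/2.23×10^-6 = 2.12×10^5 → turbulent
ε/D = 0.11/161 = 6.83×10^-4
Haaland: f = 0.01946
h_f = f(L/D)V²/(2g) = 0.01946·(1760/0.161)·2.942²/(2·9.81) = 93.88 m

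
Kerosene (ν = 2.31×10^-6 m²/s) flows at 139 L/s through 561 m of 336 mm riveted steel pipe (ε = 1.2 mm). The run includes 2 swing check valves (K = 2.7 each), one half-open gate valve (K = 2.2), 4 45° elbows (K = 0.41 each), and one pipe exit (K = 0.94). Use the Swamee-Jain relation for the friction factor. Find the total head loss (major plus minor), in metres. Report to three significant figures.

H_L ≈ 7.17 m

V = 4Q/(πD²) = 1.568 m/s; V²/2g = 0.1253 m
Re = 2.28×10^5, ε/D = 0.00357 → f = 0.02819 (Swamee-Jain)
Major: h_f = f(L/D)·V²/2g = 0.02819·1670·0.1253 = 5.895 m
Minor: ΣK = 10.2; h_m = ΣK·V²/2g = 1.275 m
Total H_L = 5.895 + 1.275 = 7.170 m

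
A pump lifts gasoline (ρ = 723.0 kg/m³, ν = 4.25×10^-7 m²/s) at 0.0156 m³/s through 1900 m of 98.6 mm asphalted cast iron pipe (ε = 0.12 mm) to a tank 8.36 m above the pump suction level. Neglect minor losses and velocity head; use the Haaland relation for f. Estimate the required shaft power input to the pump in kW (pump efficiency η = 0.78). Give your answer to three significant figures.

V = 4Q/(πD²) = 2.043 m/s; Re = 4.74×10^5; ε/D = 0.00122; f = 0.02113
h_f = f(L/D)V²/2g = 86.62 m
Total head H = z + h_f = 8.36 + 86.62 = 94.98 m
P_hyd = ρgQH = 723.0·9.81·0.0156·94.98 = 10.51 kW
P_shaft = P_hyd/η = 10.51/0.78 = 13.47 kW

P_shaft ≈ 13.5 kW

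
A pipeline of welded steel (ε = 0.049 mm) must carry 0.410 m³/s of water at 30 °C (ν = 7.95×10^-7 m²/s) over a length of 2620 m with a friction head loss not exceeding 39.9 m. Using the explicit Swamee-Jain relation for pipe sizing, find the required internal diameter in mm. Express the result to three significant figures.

Swamee-Jain (Type III): D = 0.66·[ε^1.25·(LQ²/(gh_f))^4.75 + ν·Q^9.4·(L/(gh_f))^5.2]^0.04
LQ²/(gh_f) = 1.125; L/(gh_f) = 6.694
Term 1 = ε^1.25·(…)^4.75 = 7.18×10^-6; Term 2 = ν·Q^9.4·(…)^5.2 = 3.58×10^-6
D = 0.66·(7.18×10^-6 + 3.58×10^-6)^0.04 = 0.4177 m = 418 mm
Check: V = 2.99 m/s, Re = 1.57×10^6, f = 0.01334, h_f = 38.2 m ≈ 39.9 m ✓

D ≈ 418 mm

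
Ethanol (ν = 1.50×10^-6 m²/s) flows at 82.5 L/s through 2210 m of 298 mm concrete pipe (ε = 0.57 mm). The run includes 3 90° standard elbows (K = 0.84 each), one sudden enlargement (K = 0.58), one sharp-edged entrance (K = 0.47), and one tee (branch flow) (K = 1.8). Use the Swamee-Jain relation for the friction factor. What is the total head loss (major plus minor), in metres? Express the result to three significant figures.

H_L ≈ 13.1 m

V = 4Q/(πD²) = 1.183 m/s; V²/2g = 0.07131 m
Re = 2.35×10^5, ε/D = 0.00191 → f = 0.02410 (Swamee-Jain)
Major: h_f = f(L/D)·V²/2g = 0.02410·7416·0.07131 = 12.74 m
Minor: ΣK = 5.37; h_m = ΣK·V²/2g = 0.3829 m
Total H_L = 12.74 + 0.3829 = 13.13 m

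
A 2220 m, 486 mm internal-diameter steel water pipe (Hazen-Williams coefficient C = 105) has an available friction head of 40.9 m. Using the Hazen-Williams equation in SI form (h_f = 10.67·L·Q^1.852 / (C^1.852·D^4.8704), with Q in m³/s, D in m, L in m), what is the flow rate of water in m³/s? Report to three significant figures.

Q ≈ 0.507 m³/s

Rearranging: Q = [h_f·C^1.852·D^4.8704 / (10.67·L)]^(1/1.852)
Q = [40.9·105^1.852·0.486^4.8704 / (10.67·2220)]^0.540 = 0.5074 m³/s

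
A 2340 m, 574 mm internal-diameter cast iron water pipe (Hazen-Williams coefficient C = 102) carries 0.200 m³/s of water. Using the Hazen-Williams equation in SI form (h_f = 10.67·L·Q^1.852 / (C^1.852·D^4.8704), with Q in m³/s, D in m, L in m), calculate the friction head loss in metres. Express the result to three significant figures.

h_f = 10.67·2340·0.200^1.852 / (102^1.852·0.574^4.8704) = 3.607 m

h_f ≈ 3.61 m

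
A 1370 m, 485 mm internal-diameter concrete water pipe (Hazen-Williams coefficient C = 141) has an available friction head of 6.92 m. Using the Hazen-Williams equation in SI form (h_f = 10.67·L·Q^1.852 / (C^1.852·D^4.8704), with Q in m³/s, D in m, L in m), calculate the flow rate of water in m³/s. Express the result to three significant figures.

Q ≈ 0.337 m³/s

Rearranging: Q = [h_f·C^1.852·D^4.8704 / (10.67·L)]^(1/1.852)
Q = [6.92·141^1.852·0.485^4.8704 / (10.67·1370)]^0.540 = 0.3369 m³/s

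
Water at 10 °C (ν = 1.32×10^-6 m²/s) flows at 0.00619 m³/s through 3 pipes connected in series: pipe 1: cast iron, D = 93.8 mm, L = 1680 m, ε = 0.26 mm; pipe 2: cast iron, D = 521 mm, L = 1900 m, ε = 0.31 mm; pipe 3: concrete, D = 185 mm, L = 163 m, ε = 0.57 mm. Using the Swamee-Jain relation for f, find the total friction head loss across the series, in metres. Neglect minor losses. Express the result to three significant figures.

H ≈ 20.6 m

Pipe 1: V = 0.8958 m/s, Re = 6.37×10^4, ε/D = 0.00277, f = 0.02795, h_1 = f(L/D)V²/2g = 20.47 m
Pipe 2: V = 0.02904 m/s, Re = 1.15×10^4, ε/D = 5.95×10^-4, f = 0.03094, h_2 = f(L/D)V²/2g = 0.004848 m
Pipe 3: V = 0.2303 m/s, Re = 3.23×10^4, ε/D = 0.00308, f = 0.03026, h_3 = f(L/D)V²/2g = 0.07205 m
Series → Q common, losses add: H = Σh = 20.55 m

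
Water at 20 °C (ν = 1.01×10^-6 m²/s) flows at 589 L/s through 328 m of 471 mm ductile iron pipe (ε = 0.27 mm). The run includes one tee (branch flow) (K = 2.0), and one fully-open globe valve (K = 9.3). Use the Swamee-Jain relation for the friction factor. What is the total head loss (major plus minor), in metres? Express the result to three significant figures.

H_L ≈ 13.7 m

V = 4Q/(πD²) = 3.381 m/s; V²/2g = 0.5825 m
Re = 1.58×10^6, ε/D = 5.73×10^-4 → f = 0.01760 (Swamee-Jain)
Major: h_f = f(L/D)·V²/2g = 0.01760·696.4·0.5825 = 7.137 m
Minor: ΣK = 11.3; h_m = ΣK·V²/2g = 6.582 m
Total H_L = 7.137 + 6.582 = 13.72 m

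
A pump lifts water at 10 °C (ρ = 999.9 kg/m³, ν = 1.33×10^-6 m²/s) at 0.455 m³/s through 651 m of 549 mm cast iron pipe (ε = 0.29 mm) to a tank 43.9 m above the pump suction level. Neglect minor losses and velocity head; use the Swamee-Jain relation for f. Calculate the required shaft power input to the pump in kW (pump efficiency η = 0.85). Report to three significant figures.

V = 4Q/(πD²) = 1.922 m/s; Re = 7.93×10^5; ε/D = 5.28×10^-4; f = 0.01762
h_f = f(L/D)V²/2g = 3.933 m
Total head H = z + h_f = 43.9 + 3.933 = 47.83 m
P_hyd = ρgQH = 999.9·9.81·0.455·47.83 = 213.5 kW
P_shaft = P_hyd/η = 213.5/0.85 = 251.2 kW

P_shaft ≈ 251 kW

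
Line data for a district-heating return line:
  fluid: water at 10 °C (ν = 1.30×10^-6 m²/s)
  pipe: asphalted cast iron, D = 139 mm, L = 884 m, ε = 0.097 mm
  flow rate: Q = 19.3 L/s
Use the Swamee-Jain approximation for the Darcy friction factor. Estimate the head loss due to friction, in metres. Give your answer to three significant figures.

V = 4Q/(πD²) = 4·0.0193/(π·0.139²) = 1.272 m/s
Re = VD/ν = 1.272·0.139/1.30×10^-6 = 1.36×10^5 → turbulent
ε/D = 0.097/139 = 6.98×10^-4
Swamee-Jain: f = 0.02057
h_f = f(L/D)V²/(2g) = 0.02057·(884/0.139)·1.272²/(2·9.81) = 10.78 m

h_f ≈ 10.8 m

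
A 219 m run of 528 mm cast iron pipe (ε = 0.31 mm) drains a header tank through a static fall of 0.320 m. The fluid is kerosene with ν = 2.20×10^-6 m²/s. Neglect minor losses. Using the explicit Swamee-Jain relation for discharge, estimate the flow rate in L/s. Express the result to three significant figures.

Q ≈ 195 L/s

Swamee-Jain (Type II): Q = -0.965·√(gD⁵h_f/L)·ln[ε/(3.7D) + √(3.17ν²L/(gD³h_f))]
√(gD⁵h_f/L) = √(9.81·0.528⁵·0.320/219) = 0.02425
ε/(3.7D) = 1.59×10^-4; √(3.17ν²L/(gD³h_f)) = 8.53×10^-5
Q = -0.965·0.02425·ln(2.440×10^-4) = 0.1947 m³/s
Check: V = 0.889 m/s, Re = 2.13×10^5, f = 0.01928, h_f = 0.322 m ≈ 0.320 m ✓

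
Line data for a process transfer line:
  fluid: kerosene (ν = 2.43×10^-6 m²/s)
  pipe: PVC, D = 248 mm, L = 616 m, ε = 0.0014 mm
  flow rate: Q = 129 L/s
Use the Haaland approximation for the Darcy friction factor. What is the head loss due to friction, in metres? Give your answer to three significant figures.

h_f ≈ 13.2 m

V = 4Q/(πD²) = 4·0.129/(π·0.248²) = 2.671 m/s
Re = VD/ν = 2.671·0.248/2.43×10^-6 = 2.73×10^5 → turbulent
ε/D = 0.0014/248 = 5.65×10^-6
Haaland: f = 0.01465
h_f = f(L/D)V²/(2g) = 0.01465·(616/0.248)·2.671²/(2·9.81) = 13.22 m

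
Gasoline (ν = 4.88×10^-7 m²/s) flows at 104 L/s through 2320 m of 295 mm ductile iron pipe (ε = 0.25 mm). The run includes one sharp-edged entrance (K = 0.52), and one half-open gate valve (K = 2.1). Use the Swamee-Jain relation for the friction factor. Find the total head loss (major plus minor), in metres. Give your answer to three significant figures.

H_L ≈ 18.3 m

V = 4Q/(πD²) = 1.522 m/s; V²/2g = 0.1180 m
Re = 9.20×10^5, ε/D = 8.47×10^-4 → f = 0.01934 (Swamee-Jain)
Major: h_f = f(L/D)·V²/2g = 0.01934·7864·0.1180 = 17.94 m
Minor: ΣK = 2.62; h_m = ΣK·V²/2g = 0.3092 m
Total H_L = 17.94 + 0.3092 = 18.25 m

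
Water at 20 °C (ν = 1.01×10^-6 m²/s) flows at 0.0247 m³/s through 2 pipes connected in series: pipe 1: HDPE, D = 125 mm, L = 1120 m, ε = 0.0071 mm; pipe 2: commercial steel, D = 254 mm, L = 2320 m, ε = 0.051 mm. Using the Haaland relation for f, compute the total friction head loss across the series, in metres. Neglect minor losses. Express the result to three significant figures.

H ≈ 30.3 m

Pipe 1: V = 2.013 m/s, Re = 2.49×10^5, ε/D = 5.68×10^-5, f = 0.01530, h_1 = f(L/D)V²/2g = 28.30 m
Pipe 2: V = 0.4875 m/s, Re = 1.23×10^5, ε/D = 2.01×10^-4, f = 0.01812, h_2 = f(L/D)V²/2g = 2.005 m
Series → Q common, losses add: H = Σh = 30.31 m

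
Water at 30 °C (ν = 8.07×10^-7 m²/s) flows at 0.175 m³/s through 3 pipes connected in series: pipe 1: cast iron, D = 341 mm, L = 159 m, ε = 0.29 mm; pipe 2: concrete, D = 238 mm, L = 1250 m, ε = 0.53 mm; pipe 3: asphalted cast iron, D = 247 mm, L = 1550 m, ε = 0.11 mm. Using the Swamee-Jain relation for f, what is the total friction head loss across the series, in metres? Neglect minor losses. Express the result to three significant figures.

Pipe 1: V = 1.916 m/s, Re = 8.10×10^5, ε/D = 8.50×10^-4, f = 0.01941, h_1 = f(L/D)V²/2g = 1.693 m
Pipe 2: V = 3.934 m/s, Re = 1.16×10^6, ε/D = 0.00223, f = 0.02432, h_2 = f(L/D)V²/2g = 100.7 m
Pipe 3: V = 3.652 m/s, Re = 1.12×10^6, ε/D = 4.45×10^-4, f = 0.01686, h_3 = f(L/D)V²/2g = 71.93 m
Series → Q common, losses add: H = Σh = 174.4 m

H ≈ 174 m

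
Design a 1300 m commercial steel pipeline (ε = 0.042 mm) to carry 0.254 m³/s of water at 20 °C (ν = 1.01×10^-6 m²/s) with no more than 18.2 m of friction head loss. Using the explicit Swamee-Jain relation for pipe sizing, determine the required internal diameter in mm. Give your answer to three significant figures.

D ≈ 354 mm

Swamee-Jain (Type III): D = 0.66·[ε^1.25·(LQ²/(gh_f))^4.75 + ν·Q^9.4·(L/(gh_f))^5.2]^0.04
LQ²/(gh_f) = 0.4698; L/(gh_f) = 7.281
Term 1 = ε^1.25·(…)^4.75 = 9.34×10^-8; Term 2 = ν·Q^9.4·(…)^5.2 = 7.82×10^-8
D = 0.66·(9.34×10^-8 + 7.82×10^-8)^0.04 = 0.3539 m = 354 mm
Check: V = 2.58 m/s, Re = 9.05×10^5, f = 0.01388, h_f = 17.3 m ≈ 18.2 m ✓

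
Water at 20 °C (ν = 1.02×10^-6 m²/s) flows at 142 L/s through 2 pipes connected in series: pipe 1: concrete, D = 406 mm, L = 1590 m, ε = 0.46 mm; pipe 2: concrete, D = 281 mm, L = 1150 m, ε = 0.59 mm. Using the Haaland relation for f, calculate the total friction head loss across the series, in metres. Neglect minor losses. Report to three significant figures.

H ≈ 31.3 m

Pipe 1: V = 1.097 m/s, Re = 4.37×10^5, ε/D = 0.00113, f = 0.02083, h_1 = f(L/D)V²/2g = 5.003 m
Pipe 2: V = 2.290 m/s, Re = 6.31×10^5, ε/D = 0.00210, f = 0.02402, h_2 = f(L/D)V²/2g = 26.27 m
Series → Q common, losses add: H = Σh = 31.27 m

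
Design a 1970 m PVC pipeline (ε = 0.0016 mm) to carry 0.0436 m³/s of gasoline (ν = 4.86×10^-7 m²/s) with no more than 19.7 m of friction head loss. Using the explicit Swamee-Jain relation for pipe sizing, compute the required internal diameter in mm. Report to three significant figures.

Swamee-Jain (Type III): D = 0.66·[ε^1.25·(LQ²/(gh_f))^4.75 + ν·Q^9.4·(L/(gh_f))^5.2]^0.04
LQ²/(gh_f) = 0.01938; L/(gh_f) = 10.19
Term 1 = ε^1.25·(…)^4.75 = 4.17×10^-16; Term 2 = ν·Q^9.4·(…)^5.2 = 1.38×10^-14
D = 0.66·(4.17×10^-16 + 1.38×10^-14)^0.04 = 0.1844 m = 184 mm
Check: V = 1.63 m/s, Re = 6.20×10^5, f = 0.01276, h_f = 18.5 m ≈ 19.7 m ✓

D ≈ 184 mm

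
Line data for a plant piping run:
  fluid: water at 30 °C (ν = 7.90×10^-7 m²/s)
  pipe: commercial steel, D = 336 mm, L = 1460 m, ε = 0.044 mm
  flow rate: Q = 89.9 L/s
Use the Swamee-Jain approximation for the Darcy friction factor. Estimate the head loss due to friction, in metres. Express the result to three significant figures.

V = 4Q/(πD²) = 4·0.0899/(π·0.336²) = 1.014 m/s
Re = VD/ν = 1.014·0.336/7.90×10^-7 = 4.31×10^5 → turbulent
ε/D = 0.044/336 = 1.31×10^-4
Swamee-Jain: f = 0.01505
h_f = f(L/D)V²/(2g) = 0.01505·(1460/0.336)·1.014²/(2·9.81) = 3.427 m

h_f ≈ 3.43 m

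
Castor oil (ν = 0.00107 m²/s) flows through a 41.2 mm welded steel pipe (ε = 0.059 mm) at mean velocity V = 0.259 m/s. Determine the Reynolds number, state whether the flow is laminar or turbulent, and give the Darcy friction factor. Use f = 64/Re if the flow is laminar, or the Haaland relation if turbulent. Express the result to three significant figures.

Re ≈ 9.97; laminar; f = 64/Re ≈ 6.42

Re = VD/ν = 0.2590·0.0412/0.00107 = 9.97
Re < 2300 → laminar → f = 64/Re = 6.418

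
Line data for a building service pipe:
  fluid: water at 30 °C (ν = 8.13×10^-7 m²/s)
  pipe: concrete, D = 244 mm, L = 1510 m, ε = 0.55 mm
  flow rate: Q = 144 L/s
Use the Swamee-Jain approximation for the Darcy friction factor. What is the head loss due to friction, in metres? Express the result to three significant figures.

V = 4Q/(πD²) = 4·0.144/(π·0.244²) = 3.080 m/s
Re = VD/ν = 3.080·0.244/8.13×10^-7 = 9.24×10^5 → turbulent
ε/D = 0.55/244 = 0.00225
Swamee-Jain: f = 0.02444
h_f = f(L/D)V²/(2g) = 0.02444·(1510/0.244)·3.080²/(2·9.81) = 73.12 m

h_f ≈ 73.1 m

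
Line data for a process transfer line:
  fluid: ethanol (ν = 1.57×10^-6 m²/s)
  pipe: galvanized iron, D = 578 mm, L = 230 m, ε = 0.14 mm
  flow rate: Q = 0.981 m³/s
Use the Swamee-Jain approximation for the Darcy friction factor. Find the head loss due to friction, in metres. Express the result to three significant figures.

h_f ≈ 4.25 m

V = 4Q/(πD²) = 4·0.981/(π·0.578²) = 3.739 m/s
Re = VD/ν = 3.739·0.578/1.57×10^-6 = 1.38×10^6 → turbulent
ε/D = 0.14/578 = 2.42×10^-4
Swamee-Jain: f = 0.01500
h_f = f(L/D)V²/(2g) = 0.01500·(230/0.578)·3.739²/(2·9.81) = 4.251 m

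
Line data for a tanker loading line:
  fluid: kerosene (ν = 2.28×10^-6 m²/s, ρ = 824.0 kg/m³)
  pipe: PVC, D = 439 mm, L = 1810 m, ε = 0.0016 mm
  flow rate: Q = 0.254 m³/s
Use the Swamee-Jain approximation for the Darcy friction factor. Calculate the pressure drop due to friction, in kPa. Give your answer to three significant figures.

V = 4Q/(πD²) = 4·0.254/(π·0.439²) = 1.678 m/s
Re = VD/ν = 1.678·0.439/2.28×10^-6 = 3.23×10^5 → turbulent
ε/D = 0.0016/439 = 3.64×10^-6
Swamee-Jain: f = 0.01422
h_f = f(L/D)V²/(2g) = 0.01422·(1810/0.439)·1.678²/(2·9.81) = 8.416 m
Δp = ρg·h_f = 824.0·9.81·8.416 = 68.03 kPa

Δp ≈ 68.0 kPa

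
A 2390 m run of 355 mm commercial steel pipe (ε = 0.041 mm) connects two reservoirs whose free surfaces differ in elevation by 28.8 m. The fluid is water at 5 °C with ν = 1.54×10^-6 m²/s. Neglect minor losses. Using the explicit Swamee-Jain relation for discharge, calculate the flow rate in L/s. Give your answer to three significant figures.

Swamee-Jain (Type II): Q = -0.965·√(gD⁵h_f/L)·ln[ε/(3.7D) + √(3.17ν²L/(gD³h_f))]
√(gD⁵h_f/L) = √(9.81·0.355⁵·28.8/2390) = 0.02582
ε/(3.7D) = 3.12×10^-5; √(3.17ν²L/(gD³h_f)) = 3.77×10^-5
Q = -0.965·0.02582·ln(6.892×10^-5) = 0.2387 m³/s
Check: V = 2.41 m/s, Re = 5.56×10^5, f = 0.01448, h_f = 28.9 m ≈ 28.8 m ✓

Q ≈ 239 L/s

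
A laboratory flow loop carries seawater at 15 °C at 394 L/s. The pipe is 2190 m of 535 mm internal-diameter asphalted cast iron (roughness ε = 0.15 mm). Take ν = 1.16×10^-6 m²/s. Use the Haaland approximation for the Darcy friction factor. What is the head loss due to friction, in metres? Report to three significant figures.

V = 4Q/(πD²) = 4·0.394/(π·0.535²) = 1.753 m/s
Re = VD/ν = 1.753·0.535/1.16×10^-6 = 8.08×10^5 → turbulent
ε/D = 0.15/535 = 2.80×10^-4
Haaland: f = 0.01556
h_f = f(L/D)V²/(2g) = 0.01556·(2190/0.535)·1.753²/(2·9.81) = 9.975 m

h_f ≈ 9.97 m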